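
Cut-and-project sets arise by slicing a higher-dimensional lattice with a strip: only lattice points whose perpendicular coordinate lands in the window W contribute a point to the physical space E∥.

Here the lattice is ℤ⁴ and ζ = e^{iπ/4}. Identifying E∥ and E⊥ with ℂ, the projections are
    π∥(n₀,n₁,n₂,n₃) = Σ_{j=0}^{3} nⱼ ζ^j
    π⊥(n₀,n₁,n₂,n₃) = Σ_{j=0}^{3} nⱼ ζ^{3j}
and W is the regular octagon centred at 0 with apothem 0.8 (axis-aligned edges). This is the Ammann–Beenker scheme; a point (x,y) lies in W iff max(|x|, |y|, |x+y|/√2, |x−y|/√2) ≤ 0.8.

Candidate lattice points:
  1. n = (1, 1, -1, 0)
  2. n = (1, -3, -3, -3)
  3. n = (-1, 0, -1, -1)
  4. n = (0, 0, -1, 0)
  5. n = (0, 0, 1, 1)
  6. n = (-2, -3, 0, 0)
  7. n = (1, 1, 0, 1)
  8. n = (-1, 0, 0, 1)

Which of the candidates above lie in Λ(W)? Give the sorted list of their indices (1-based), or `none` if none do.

Internal map: ζ^{3j} for j=0..3 gives (1,0), (−√2/2,√2/2), (0,−1), (√2/2,√2/2).
#1 (1, 1, -1, 0): internal (0.292893, 1.707107); octagon support 1.707107 vs apothem 0.8 → ∉ W
#2 (1, -3, -3, -3): internal (1.000000, -1.242641); octagon support 1.585786 vs apothem 0.8 → ∉ W
#3 (-1, 0, -1, -1): internal (-1.707107, 0.292893); octagon support 1.707107 vs apothem 0.8 → ∉ W
#4 (0, 0, -1, 0): internal (0.000000, 1.000000); octagon support 1.000000 vs apothem 0.8 → ∉ W
#5 (0, 0, 1, 1): internal (0.707107, -0.292893); octagon support 0.707107 vs apothem 0.8 → ∈ W
#6 (-2, -3, 0, 0): internal (0.121320, -2.121320); octagon support 2.121320 vs apothem 0.8 → ∉ W
#7 (1, 1, 0, 1): internal (1.000000, 1.414214); octagon support 1.707107 vs apothem 0.8 → ∉ W
#8 (-1, 0, 0, 1): internal (-0.292893, 0.707107); octagon support 0.707107 vs apothem 0.8 → ∈ W

5, 8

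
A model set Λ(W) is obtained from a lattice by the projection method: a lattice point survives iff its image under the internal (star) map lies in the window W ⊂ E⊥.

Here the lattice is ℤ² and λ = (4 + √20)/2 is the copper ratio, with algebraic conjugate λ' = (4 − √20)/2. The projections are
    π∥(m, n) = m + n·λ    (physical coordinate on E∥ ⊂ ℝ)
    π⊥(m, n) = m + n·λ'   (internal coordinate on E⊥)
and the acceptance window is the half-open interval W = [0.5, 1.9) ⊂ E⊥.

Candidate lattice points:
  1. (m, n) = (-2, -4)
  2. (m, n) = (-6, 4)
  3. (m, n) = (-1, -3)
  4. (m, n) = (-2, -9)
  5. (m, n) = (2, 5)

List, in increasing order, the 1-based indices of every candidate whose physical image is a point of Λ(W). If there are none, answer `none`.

5

Numerically λ ≈ 4.2361 and λ' = −1/λ ≈ -0.2361.
candidate 1: (m,n)=(-2,-4) → π∥ = -2-4·λ ≈ -18.9443, π⊥ = -2-4·λ' ≈ -1.0557 ∉ [0.5, 1.9) ⇒ out
candidate 2: (m,n)=(-6,4) → π∥ = -6+4·λ ≈ 10.9443, π⊥ = -6+4·λ' ≈ -6.9443 ∉ [0.5, 1.9) ⇒ out
candidate 3: (m,n)=(-1,-3) → π∥ = -1-3·λ ≈ -13.7082, π⊥ = -1-3·λ' ≈ -0.2918 ∉ [0.5, 1.9) ⇒ out
candidate 4: (m,n)=(-2,-9) → π∥ = -2-9·λ ≈ -40.1246, π⊥ = -2-9·λ' ≈ 0.1246 ∉ [0.5, 1.9) ⇒ out
candidate 5: (m,n)=(2,5) → π∥ = 2+5·λ ≈ 23.1803, π⊥ = 2+5·λ' ≈ 0.8197 ∈ [0.5, 1.9) ⇒ IN Λ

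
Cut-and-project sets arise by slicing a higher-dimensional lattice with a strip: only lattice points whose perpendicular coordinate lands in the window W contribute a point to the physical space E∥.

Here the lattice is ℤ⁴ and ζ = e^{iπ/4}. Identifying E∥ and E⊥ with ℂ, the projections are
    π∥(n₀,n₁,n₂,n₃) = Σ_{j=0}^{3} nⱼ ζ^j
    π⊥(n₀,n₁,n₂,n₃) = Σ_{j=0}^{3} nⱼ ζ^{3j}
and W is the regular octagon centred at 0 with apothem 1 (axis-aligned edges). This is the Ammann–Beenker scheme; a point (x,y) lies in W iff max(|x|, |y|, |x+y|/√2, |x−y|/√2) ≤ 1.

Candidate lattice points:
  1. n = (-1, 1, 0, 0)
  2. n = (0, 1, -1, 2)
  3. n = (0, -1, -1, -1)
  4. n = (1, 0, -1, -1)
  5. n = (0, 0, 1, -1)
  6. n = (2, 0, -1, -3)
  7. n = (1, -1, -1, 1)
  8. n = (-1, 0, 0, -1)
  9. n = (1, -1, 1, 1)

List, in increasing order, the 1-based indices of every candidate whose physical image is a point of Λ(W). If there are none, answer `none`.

3, 4

Internal map: ζ^{3j} for j=0..3 gives (1,0), (−√2/2,√2/2), (0,−1), (√2/2,√2/2).
candidate 1: n = (-1, 1, 0, 0) → π⊥ ≈ (-1.7071, +0.7071); max(|x|,|y|,|x±y|/√2) = 1.7071 > 1 ⇒ ∉ W
candidate 2: n = (0, 1, -1, 2) → π⊥ ≈ (+0.7071, +3.1213); max(|x|,|y|,|x±y|/√2) = 3.1213 > 1 ⇒ ∉ W
candidate 3: n = (0, -1, -1, -1) → π⊥ ≈ (+0.0000, -0.4142); max(|x|,|y|,|x±y|/√2) = 0.4142 ≤ 1 ⇒ ∈ W
candidate 4: n = (1, 0, -1, -1) → π⊥ ≈ (+0.2929, +0.2929); max(|x|,|y|,|x±y|/√2) = 0.4142 ≤ 1 ⇒ ∈ W
candidate 5: n = (0, 0, 1, -1) → π⊥ ≈ (-0.7071, -1.7071); max(|x|,|y|,|x±y|/√2) = 1.7071 > 1 ⇒ ∉ W
candidate 6: n = (2, 0, -1, -3) → π⊥ ≈ (-0.1213, -1.1213); max(|x|,|y|,|x±y|/√2) = 1.1213 > 1 ⇒ ∉ W
candidate 7: n = (1, -1, -1, 1) → π⊥ ≈ (+2.4142, +1.0000); max(|x|,|y|,|x±y|/√2) = 2.4142 > 1 ⇒ ∉ W
candidate 8: n = (-1, 0, 0, -1) → π⊥ ≈ (-1.7071, -0.7071); max(|x|,|y|,|x±y|/√2) = 1.7071 > 1 ⇒ ∉ W
candidate 9: n = (1, -1, 1, 1) → π⊥ ≈ (+2.4142, -1.0000); max(|x|,|y|,|x±y|/√2) = 2.4142 > 1 ⇒ ∉ W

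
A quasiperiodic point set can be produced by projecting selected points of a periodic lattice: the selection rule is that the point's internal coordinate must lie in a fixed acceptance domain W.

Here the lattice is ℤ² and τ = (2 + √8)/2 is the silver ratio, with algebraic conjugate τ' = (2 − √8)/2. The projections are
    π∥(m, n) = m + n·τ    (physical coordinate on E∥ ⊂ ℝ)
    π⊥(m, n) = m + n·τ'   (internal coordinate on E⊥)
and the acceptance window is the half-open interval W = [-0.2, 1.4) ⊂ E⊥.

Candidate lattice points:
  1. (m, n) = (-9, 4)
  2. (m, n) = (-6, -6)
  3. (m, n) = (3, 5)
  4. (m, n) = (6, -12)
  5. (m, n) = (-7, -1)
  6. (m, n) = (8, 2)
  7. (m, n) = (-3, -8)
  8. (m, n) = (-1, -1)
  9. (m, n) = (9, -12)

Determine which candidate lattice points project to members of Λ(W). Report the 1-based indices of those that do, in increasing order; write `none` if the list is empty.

Numerically τ ≈ 2.41421 and τ' = −1/τ ≈ -0.41421.
candidate 1: (m,n)=(-9,4) → π∥ = -9+4·τ ≈ 0.65685, π⊥ = -9+4·τ' ≈ -10.65685 ∉ [-0.2, 1.4) ⇒ out
candidate 2: (m,n)=(-6,-6) → π∥ = -6-6·τ ≈ -20.48528, π⊥ = -6-6·τ' ≈ -3.51472 ∉ [-0.2, 1.4) ⇒ out
candidate 3: (m,n)=(3,5) → π∥ = 3+5·τ ≈ 15.07107, π⊥ = 3+5·τ' ≈ 0.92893 ∈ [-0.2, 1.4) ⇒ IN Λ
candidate 4: (m,n)=(6,-12) → π∥ = 6-12·τ ≈ -22.97056, π⊥ = 6-12·τ' ≈ 10.97056 ∉ [-0.2, 1.4) ⇒ out
candidate 5: (m,n)=(-7,-1) → π∥ = -7-1·τ ≈ -9.41421, π⊥ = -7-1·τ' ≈ -6.58579 ∉ [-0.2, 1.4) ⇒ out
candidate 6: (m,n)=(8,2) → π∥ = 8+2·τ ≈ 12.82843, π⊥ = 8+2·τ' ≈ 7.17157 ∉ [-0.2, 1.4) ⇒ out
candidate 7: (m,n)=(-3,-8) → π∥ = -3-8·τ ≈ -22.31371, π⊥ = -3-8·τ' ≈ 0.31371 ∈ [-0.2, 1.4) ⇒ IN Λ
candidate 8: (m,n)=(-1,-1) → π∥ = -1-1·τ ≈ -3.41421, π⊥ = -1-1·τ' ≈ -0.58579 ∉ [-0.2, 1.4) ⇒ out
candidate 9: (m,n)=(9,-12) → π∥ = 9-12·τ ≈ -19.97056, π⊥ = 9-12·τ' ≈ 13.97056 ∉ [-0.2, 1.4) ⇒ out

3, 7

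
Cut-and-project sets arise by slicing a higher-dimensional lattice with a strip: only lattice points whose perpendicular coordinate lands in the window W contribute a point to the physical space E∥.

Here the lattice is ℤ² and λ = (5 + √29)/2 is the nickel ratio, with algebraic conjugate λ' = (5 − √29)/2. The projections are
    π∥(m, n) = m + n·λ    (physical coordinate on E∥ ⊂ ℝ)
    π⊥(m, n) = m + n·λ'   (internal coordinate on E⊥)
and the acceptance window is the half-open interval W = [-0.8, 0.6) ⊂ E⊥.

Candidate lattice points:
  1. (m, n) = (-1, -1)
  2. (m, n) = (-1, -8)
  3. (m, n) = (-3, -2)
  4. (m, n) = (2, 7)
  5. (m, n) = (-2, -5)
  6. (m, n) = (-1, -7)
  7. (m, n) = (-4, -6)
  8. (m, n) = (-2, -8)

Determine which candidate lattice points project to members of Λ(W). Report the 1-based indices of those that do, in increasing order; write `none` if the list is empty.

2, 6, 8

λ' = (5−√29)/2 ≈ -0.19258.
candidate 1: (m,n)=(-1,-1) → π∥ = -1-1·λ ≈ -6.19258, π⊥ = -1-1·λ' ≈ -0.80742 ∉ [-0.8, 0.6) ⇒ out
candidate 2: (m,n)=(-1,-8) → π∥ = -1-8·λ ≈ -42.54066, π⊥ = -1-8·λ' ≈ 0.54066 ∈ [-0.8, 0.6) ⇒ IN Λ
candidate 3: (m,n)=(-3,-2) → π∥ = -3-2·λ ≈ -13.38516, π⊥ = -3-2·λ' ≈ -2.61484 ∉ [-0.8, 0.6) ⇒ out
candidate 4: (m,n)=(2,7) → π∥ = 2+7·λ ≈ 38.34808, π⊥ = 2+7·λ' ≈ 0.65192 ∉ [-0.8, 0.6) ⇒ out
candidate 5: (m,n)=(-2,-5) → π∥ = -2-5·λ ≈ -27.96291, π⊥ = -2-5·λ' ≈ -1.03709 ∉ [-0.8, 0.6) ⇒ out
candidate 6: (m,n)=(-1,-7) → π∥ = -1-7·λ ≈ -37.34808, π⊥ = -1-7·λ' ≈ 0.34808 ∈ [-0.8, 0.6) ⇒ IN Λ
candidate 7: (m,n)=(-4,-6) → π∥ = -4-6·λ ≈ -35.15549, π⊥ = -4-6·λ' ≈ -2.84451 ∉ [-0.8, 0.6) ⇒ out
candidate 8: (m,n)=(-2,-8) → π∥ = -2-8·λ ≈ -43.54066, π⊥ = -2-8·λ' ≈ -0.45934 ∈ [-0.8, 0.6) ⇒ IN Λ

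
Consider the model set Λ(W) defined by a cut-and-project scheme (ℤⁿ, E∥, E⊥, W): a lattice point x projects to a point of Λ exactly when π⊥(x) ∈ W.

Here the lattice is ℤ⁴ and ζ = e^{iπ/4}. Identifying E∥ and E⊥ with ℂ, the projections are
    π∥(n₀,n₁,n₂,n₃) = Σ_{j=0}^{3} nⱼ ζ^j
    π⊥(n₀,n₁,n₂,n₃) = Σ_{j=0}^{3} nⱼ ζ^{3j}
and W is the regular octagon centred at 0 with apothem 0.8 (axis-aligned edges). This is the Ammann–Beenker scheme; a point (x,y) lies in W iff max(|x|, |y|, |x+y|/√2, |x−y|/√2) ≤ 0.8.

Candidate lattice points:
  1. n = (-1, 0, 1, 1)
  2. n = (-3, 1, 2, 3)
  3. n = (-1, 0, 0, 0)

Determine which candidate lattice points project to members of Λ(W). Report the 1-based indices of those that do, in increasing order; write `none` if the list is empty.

1

π⊥(n) = n₀ + n₁ζ³ + n₂ζ⁶ + n₃ζ⁹ where ζ = e^{iπ/4}.
candidate 1: n = (-1, 0, 1, 1) → π⊥ ≈ (-0.292893, -0.292893); max(|x|,|y|,|x±y|/√2) = 0.414214 ≤ 0.8 ⇒ ∈ W
candidate 2: n = (-3, 1, 2, 3) → π⊥ ≈ (-1.585786, +0.828427); max(|x|,|y|,|x±y|/√2) = 1.707107 > 0.8 ⇒ ∉ W
candidate 3: n = (-1, 0, 0, 0) → π⊥ ≈ (-1.000000, +0.000000); max(|x|,|y|,|x±y|/√2) = 1.000000 > 0.8 ⇒ ∉ W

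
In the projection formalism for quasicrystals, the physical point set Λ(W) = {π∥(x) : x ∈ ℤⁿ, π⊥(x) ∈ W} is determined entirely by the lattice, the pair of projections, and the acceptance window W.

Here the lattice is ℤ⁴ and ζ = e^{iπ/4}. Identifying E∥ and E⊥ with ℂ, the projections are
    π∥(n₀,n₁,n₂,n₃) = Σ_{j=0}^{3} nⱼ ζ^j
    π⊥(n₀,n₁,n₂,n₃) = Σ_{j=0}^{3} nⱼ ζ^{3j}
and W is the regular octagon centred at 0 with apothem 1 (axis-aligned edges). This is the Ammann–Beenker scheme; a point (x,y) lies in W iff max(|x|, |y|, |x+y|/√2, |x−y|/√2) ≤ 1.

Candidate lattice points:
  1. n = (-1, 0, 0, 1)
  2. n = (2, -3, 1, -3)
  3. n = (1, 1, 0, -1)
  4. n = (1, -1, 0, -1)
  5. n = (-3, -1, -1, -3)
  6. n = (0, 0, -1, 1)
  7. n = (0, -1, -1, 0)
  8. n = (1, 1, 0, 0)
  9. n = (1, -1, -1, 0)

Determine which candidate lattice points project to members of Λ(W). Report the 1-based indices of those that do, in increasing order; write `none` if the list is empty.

1, 3, 7, 8

π⊥(n) = n₀ + n₁ζ³ + n₂ζ⁶ + n₃ζ⁹ where ζ = e^{iπ/4}.
#1 (-1, 0, 0, 1): internal (-0.292893, 0.707107); octagon support 0.707107 vs apothem 1 → ∈ W
#2 (2, -3, 1, -3): internal (2.000000, -5.242641); octagon support 5.242641 vs apothem 1 → ∉ W
#3 (1, 1, 0, -1): internal (-0.414214, 0.000000); octagon support 0.414214 vs apothem 1 → ∈ W
#4 (1, -1, 0, -1): internal (1.000000, -1.414214); octagon support 1.707107 vs apothem 1 → ∉ W
#5 (-3, -1, -1, -3): internal (-4.414214, -1.828427); octagon support 4.414214 vs apothem 1 → ∉ W
#6 (0, 0, -1, 1): internal (0.707107, 1.707107); octagon support 1.707107 vs apothem 1 → ∉ W
#7 (0, -1, -1, 0): internal (0.707107, 0.292893); octagon support 0.707107 vs apothem 1 → ∈ W
#8 (1, 1, 0, 0): internal (0.292893, 0.707107); octagon support 0.707107 vs apothem 1 → ∈ W
#9 (1, -1, -1, 0): internal (1.707107, 0.292893); octagon support 1.707107 vs apothem 1 → ∉ W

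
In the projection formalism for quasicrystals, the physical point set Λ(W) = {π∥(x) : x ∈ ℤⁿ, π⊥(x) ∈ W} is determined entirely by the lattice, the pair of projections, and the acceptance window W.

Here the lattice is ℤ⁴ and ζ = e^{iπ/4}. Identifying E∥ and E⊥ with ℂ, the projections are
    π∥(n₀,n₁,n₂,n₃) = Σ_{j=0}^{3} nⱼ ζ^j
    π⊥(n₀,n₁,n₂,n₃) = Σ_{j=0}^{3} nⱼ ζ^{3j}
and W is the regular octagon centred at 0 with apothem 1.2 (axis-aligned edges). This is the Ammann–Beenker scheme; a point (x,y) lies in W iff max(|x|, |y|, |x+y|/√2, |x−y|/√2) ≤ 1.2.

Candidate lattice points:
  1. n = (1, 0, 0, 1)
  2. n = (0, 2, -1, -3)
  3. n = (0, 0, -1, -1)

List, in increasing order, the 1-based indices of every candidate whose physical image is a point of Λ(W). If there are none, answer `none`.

3

With ζ = e^{iπ/4} the internal vectors are ζ^0,ζ^3,ζ^6,ζ^9.
#1 (1, 0, 0, 1): internal (1.70711, 0.70711); octagon support 1.70711 vs apothem 1.2 → ∉ W
#2 (0, 2, -1, -3): internal (-3.53553, 0.29289); octagon support 3.53553 vs apothem 1.2 → ∉ W
#3 (0, 0, -1, -1): internal (-0.70711, 0.29289); octagon support 0.70711 vs apothem 1.2 → ∈ W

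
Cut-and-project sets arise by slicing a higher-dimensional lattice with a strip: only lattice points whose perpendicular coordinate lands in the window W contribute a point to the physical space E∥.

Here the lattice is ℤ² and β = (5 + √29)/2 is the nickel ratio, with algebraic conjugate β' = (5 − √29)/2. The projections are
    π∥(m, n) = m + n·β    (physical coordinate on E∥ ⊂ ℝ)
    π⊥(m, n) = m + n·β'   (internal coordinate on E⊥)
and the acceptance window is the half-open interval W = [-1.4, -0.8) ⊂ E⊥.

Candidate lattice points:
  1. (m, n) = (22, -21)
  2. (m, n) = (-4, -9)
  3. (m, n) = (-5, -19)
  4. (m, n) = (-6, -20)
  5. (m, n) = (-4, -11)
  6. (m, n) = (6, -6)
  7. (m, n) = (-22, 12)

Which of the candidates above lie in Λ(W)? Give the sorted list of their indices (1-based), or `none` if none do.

β' = (5−√29)/2 ≈ -0.19258.
#1 (22,-21): internal coord 22 + (-21)·β' = +26.04423; +26.04423 ∉ [-1.4, -0.8) → out
#2 (-4,-9): internal coord -4 + (-9)·β' = -2.26676; -2.26676 ∉ [-1.4, -0.8) → out
#3 (-5,-19): internal coord -5 + (-19)·β' = -1.34093; -1.34093 ∈ [-1.4, -0.8) → IN Λ
#4 (-6,-20): internal coord -6 + (-20)·β' = -2.14835; -2.14835 ∉ [-1.4, -0.8) → out
#5 (-4,-11): internal coord -4 + (-11)·β' = -1.88159; -1.88159 ∉ [-1.4, -0.8) → out
#6 (6,-6): internal coord 6 + (-6)·β' = +7.15549; +7.15549 ∉ [-1.4, -0.8) → out
#7 (-22,12): internal coord -22 + (12)·β' = -24.31099; -24.31099 ∉ [-1.4, -0.8) → out

3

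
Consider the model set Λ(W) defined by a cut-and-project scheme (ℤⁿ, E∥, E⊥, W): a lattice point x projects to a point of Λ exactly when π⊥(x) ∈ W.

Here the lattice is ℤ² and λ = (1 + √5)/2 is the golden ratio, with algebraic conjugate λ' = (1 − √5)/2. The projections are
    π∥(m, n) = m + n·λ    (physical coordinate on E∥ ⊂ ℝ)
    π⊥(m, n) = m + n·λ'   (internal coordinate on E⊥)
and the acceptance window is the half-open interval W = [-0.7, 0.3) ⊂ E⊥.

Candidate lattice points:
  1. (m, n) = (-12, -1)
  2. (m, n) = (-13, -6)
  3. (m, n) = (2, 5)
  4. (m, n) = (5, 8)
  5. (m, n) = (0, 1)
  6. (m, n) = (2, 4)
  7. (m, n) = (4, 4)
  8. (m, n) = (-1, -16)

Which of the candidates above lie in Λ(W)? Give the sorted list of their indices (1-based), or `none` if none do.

4, 5, 6

Compute λ' = (1−√5)/2 = -0.618034, so π⊥(m,n) = m -0.618034·n.
[1] lift (-12,-1): star map gives -11.381966; window check -0.7 ≤ -11.381966 < 0.3 is false → out
[2] lift (-13,-6): star map gives -9.291796; window check -0.7 ≤ -9.291796 < 0.3 is false → out
[3] lift (2,5): star map gives -1.090170; window check -0.7 ≤ -1.090170 < 0.3 is false → out
[4] lift (5,8): star map gives 0.055728; window check -0.7 ≤ 0.055728 < 0.3 is true → IN Λ
[5] lift (0,1): star map gives -0.618034; window check -0.7 ≤ -0.618034 < 0.3 is true → IN Λ
[6] lift (2,4): star map gives -0.472136; window check -0.7 ≤ -0.472136 < 0.3 is true → IN Λ
[7] lift (4,4): star map gives 1.527864; window check -0.7 ≤ 1.527864 < 0.3 is false → out
[8] lift (-1,-16): star map gives 8.888544; window check -0.7 ≤ 8.888544 < 0.3 is false → out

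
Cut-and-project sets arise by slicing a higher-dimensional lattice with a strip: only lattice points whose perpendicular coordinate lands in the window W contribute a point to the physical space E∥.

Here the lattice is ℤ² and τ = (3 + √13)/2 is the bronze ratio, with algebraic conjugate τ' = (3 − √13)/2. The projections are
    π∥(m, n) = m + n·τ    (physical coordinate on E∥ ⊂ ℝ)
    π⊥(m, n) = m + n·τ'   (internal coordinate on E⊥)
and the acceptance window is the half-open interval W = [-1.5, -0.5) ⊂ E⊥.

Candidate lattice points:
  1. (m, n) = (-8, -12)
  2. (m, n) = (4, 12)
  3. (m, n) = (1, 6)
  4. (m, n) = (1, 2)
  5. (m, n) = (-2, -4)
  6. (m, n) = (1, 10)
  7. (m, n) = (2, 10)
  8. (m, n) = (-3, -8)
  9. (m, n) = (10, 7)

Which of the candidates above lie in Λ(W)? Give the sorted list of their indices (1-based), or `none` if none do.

Compute τ' = (3−√13)/2 = -0.3028, so π⊥(m,n) = m -0.3028·n.
candidate 1: (m,n)=(-8,-12) → π∥ = -8-12·τ ≈ -47.6333, π⊥ = -8-12·τ' ≈ -4.3667 ∉ [-1.5, -0.5) ⇒ out
candidate 2: (m,n)=(4,12) → π∥ = 4+12·τ ≈ 43.6333, π⊥ = 4+12·τ' ≈ 0.3667 ∉ [-1.5, -0.5) ⇒ out
candidate 3: (m,n)=(1,6) → π∥ = 1+6·τ ≈ 20.8167, π⊥ = 1+6·τ' ≈ -0.8167 ∈ [-1.5, -0.5) ⇒ IN Λ
candidate 4: (m,n)=(1,2) → π∥ = 1+2·τ ≈ 7.6056, π⊥ = 1+2·τ' ≈ 0.3944 ∉ [-1.5, -0.5) ⇒ out
candidate 5: (m,n)=(-2,-4) → π∥ = -2-4·τ ≈ -15.2111, π⊥ = -2-4·τ' ≈ -0.7889 ∈ [-1.5, -0.5) ⇒ IN Λ
candidate 6: (m,n)=(1,10) → π∥ = 1+10·τ ≈ 34.0278, π⊥ = 1+10·τ' ≈ -2.0278 ∉ [-1.5, -0.5) ⇒ out
candidate 7: (m,n)=(2,10) → π∥ = 2+10·τ ≈ 35.0278, π⊥ = 2+10·τ' ≈ -1.0278 ∈ [-1.5, -0.5) ⇒ IN Λ
candidate 8: (m,n)=(-3,-8) → π∥ = -3-8·τ ≈ -29.4222, π⊥ = -3-8·τ' ≈ -0.5778 ∈ [-1.5, -0.5) ⇒ IN Λ
candidate 9: (m,n)=(10,7) → π∥ = 10+7·τ ≈ 33.1194, π⊥ = 10+7·τ' ≈ 7.8806 ∉ [-1.5, -0.5) ⇒ out

3, 5, 7, 8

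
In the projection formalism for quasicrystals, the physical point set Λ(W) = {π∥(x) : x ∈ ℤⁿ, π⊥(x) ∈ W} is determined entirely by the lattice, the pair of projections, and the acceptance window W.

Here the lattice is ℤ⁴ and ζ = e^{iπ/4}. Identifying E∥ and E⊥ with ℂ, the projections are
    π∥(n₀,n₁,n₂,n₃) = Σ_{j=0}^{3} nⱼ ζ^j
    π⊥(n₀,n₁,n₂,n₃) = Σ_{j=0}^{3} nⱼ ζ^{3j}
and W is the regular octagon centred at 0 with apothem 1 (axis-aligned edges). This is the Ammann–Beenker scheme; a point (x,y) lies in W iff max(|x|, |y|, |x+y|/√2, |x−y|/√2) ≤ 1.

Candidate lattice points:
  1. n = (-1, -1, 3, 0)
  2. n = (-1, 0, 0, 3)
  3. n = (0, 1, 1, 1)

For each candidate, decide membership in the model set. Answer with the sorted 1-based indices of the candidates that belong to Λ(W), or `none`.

With ζ = e^{iπ/4} the internal vectors are ζ^0,ζ^3,ζ^6,ζ^9.
candidate 1: n = (-1, -1, 3, 0) → π⊥ ≈ (-0.29289, -3.70711); max(|x|,|y|,|x±y|/√2) = 3.70711 > 1 ⇒ ∉ W
candidate 2: n = (-1, 0, 0, 3) → π⊥ ≈ (+1.12132, +2.12132); max(|x|,|y|,|x±y|/√2) = 2.29289 > 1 ⇒ ∉ W
candidate 3: n = (0, 1, 1, 1) → π⊥ ≈ (+0.00000, +0.41421); max(|x|,|y|,|x±y|/√2) = 0.41421 ≤ 1 ⇒ ∈ W

3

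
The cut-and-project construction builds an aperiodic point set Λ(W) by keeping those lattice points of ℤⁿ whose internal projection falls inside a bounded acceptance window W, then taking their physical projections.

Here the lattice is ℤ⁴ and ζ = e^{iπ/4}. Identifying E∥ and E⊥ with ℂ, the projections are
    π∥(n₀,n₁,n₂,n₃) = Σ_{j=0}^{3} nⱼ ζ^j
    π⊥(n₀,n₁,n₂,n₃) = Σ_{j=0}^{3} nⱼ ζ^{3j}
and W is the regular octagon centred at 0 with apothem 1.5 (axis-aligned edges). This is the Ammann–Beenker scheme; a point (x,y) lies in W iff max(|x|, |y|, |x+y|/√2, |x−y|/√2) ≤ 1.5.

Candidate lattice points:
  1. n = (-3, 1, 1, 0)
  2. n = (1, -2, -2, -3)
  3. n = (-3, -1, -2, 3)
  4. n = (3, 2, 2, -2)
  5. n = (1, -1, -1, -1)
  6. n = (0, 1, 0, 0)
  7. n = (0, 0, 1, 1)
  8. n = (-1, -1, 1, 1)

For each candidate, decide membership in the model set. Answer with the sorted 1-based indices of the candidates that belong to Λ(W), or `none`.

With ζ = e^{iπ/4} the internal vectors are ζ^0,ζ^3,ζ^6,ζ^9.
candidate 1: n = (-3, 1, 1, 0) → π⊥ ≈ (-3.70711, -0.29289); max(|x|,|y|,|x±y|/√2) = 3.70711 > 1.5 ⇒ ∉ W
candidate 2: n = (1, -2, -2, -3) → π⊥ ≈ (+0.29289, -1.53553); max(|x|,|y|,|x±y|/√2) = 1.53553 > 1.5 ⇒ ∉ W
candidate 3: n = (-3, -1, -2, 3) → π⊥ ≈ (-0.17157, +3.41421); max(|x|,|y|,|x±y|/√2) = 3.41421 > 1.5 ⇒ ∉ W
candidate 4: n = (3, 2, 2, -2) → π⊥ ≈ (+0.17157, -2.00000); max(|x|,|y|,|x±y|/√2) = 2.00000 > 1.5 ⇒ ∉ W
candidate 5: n = (1, -1, -1, -1) → π⊥ ≈ (+1.00000, -0.41421); max(|x|,|y|,|x±y|/√2) = 1.00000 ≤ 1.5 ⇒ ∈ W
candidate 6: n = (0, 1, 0, 0) → π⊥ ≈ (-0.70711, +0.70711); max(|x|,|y|,|x±y|/√2) = 1.00000 ≤ 1.5 ⇒ ∈ W
candidate 7: n = (0, 0, 1, 1) → π⊥ ≈ (+0.70711, -0.29289); max(|x|,|y|,|x±y|/√2) = 0.70711 ≤ 1.5 ⇒ ∈ W
candidate 8: n = (-1, -1, 1, 1) → π⊥ ≈ (+0.41421, -1.00000); max(|x|,|y|,|x±y|/√2) = 1.00000 ≤ 1.5 ⇒ ∈ W

5, 6, 7, 8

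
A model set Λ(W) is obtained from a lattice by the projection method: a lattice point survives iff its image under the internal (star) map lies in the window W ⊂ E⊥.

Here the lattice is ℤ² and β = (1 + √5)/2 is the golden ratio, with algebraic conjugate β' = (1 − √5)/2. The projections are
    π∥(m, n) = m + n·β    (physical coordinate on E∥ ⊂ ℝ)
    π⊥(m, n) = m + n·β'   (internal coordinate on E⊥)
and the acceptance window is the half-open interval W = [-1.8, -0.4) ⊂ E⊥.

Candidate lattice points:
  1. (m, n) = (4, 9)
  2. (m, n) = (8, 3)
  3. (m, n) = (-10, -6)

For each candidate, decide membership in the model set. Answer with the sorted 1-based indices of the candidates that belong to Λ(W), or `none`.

Compute β' = (1−√5)/2 = -0.6180, so π⊥(m,n) = m -0.6180·n.
candidate 1: (m,n)=(4,9) → π∥ = 4+9·β ≈ 18.5623, π⊥ = 4+9·β' ≈ -1.5623 ∈ [-1.8, -0.4) ⇒ IN Λ
candidate 2: (m,n)=(8,3) → π∥ = 8+3·β ≈ 12.8541, π⊥ = 8+3·β' ≈ 6.1459 ∉ [-1.8, -0.4) ⇒ out
candidate 3: (m,n)=(-10,-6) → π∥ = -10-6·β ≈ -19.7082, π⊥ = -10-6·β' ≈ -6.2918 ∉ [-1.8, -0.4) ⇒ out

1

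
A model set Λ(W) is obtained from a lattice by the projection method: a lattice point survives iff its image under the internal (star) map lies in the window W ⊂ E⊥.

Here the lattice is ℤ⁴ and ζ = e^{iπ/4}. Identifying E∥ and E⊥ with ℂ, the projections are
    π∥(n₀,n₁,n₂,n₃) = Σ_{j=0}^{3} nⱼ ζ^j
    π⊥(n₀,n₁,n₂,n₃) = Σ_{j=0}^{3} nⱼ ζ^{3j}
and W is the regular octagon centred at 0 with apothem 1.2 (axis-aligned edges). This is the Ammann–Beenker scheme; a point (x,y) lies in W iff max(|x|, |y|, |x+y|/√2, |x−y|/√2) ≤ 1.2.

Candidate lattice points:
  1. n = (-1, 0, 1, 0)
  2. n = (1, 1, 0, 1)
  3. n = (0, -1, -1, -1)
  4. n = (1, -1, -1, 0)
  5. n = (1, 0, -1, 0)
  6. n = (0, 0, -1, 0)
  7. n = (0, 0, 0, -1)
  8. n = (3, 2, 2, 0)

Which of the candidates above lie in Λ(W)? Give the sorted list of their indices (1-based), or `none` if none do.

3, 6, 7

With ζ = e^{iπ/4} the internal vectors are ζ^0,ζ^3,ζ^6,ζ^9.
candidate 1: n = (-1, 0, 1, 0) → π⊥ ≈ (-1.00000, -1.00000); max(|x|,|y|,|x±y|/√2) = 1.41421 > 1.2 ⇒ ∉ W
candidate 2: n = (1, 1, 0, 1) → π⊥ ≈ (+1.00000, +1.41421); max(|x|,|y|,|x±y|/√2) = 1.70711 > 1.2 ⇒ ∉ W
candidate 3: n = (0, -1, -1, -1) → π⊥ ≈ (+0.00000, -0.41421); max(|x|,|y|,|x±y|/√2) = 0.41421 ≤ 1.2 ⇒ ∈ W
candidate 4: n = (1, -1, -1, 0) → π⊥ ≈ (+1.70711, +0.29289); max(|x|,|y|,|x±y|/√2) = 1.70711 > 1.2 ⇒ ∉ W
candidate 5: n = (1, 0, -1, 0) → π⊥ ≈ (+1.00000, +1.00000); max(|x|,|y|,|x±y|/√2) = 1.41421 > 1.2 ⇒ ∉ W
candidate 6: n = (0, 0, -1, 0) → π⊥ ≈ (+0.00000, +1.00000); max(|x|,|y|,|x±y|/√2) = 1.00000 ≤ 1.2 ⇒ ∈ W
candidate 7: n = (0, 0, 0, -1) → π⊥ ≈ (-0.70711, -0.70711); max(|x|,|y|,|x±y|/√2) = 1.00000 ≤ 1.2 ⇒ ∈ W
candidate 8: n = (3, 2, 2, 0) → π⊥ ≈ (+1.58579, -0.58579); max(|x|,|y|,|x±y|/√2) = 1.58579 > 1.2 ⇒ ∉ W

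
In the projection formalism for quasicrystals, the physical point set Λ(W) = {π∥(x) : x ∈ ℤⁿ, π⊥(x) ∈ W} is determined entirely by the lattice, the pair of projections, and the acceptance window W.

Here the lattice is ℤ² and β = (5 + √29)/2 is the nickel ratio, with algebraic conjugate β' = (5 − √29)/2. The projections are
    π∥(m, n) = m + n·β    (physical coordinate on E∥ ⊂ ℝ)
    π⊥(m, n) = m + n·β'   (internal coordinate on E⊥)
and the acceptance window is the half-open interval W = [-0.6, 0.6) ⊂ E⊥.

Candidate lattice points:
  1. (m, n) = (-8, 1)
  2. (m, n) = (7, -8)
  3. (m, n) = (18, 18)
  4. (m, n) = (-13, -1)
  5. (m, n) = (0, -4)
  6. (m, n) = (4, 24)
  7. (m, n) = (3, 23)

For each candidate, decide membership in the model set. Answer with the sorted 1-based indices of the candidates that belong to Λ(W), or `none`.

β' = (5−√29)/2 ≈ -0.1926.
[1] lift (-8,1): star map gives -8.1926; window check -0.6 ≤ -8.1926 < 0.6 is false → out
[2] lift (7,-8): star map gives 8.5407; window check -0.6 ≤ 8.5407 < 0.6 is false → out
[3] lift (18,18): star map gives 14.5335; window check -0.6 ≤ 14.5335 < 0.6 is false → out
[4] lift (-13,-1): star map gives -12.8074; window check -0.6 ≤ -12.8074 < 0.6 is false → out
[5] lift (0,-4): star map gives 0.7703; window check -0.6 ≤ 0.7703 < 0.6 is false → out
[6] lift (4,24): star map gives -0.6220; window check -0.6 ≤ -0.6220 < 0.6 is false → out
[7] lift (3,23): star map gives -1.4294; window check -0.6 ≤ -1.4294 < 0.6 is false → out

none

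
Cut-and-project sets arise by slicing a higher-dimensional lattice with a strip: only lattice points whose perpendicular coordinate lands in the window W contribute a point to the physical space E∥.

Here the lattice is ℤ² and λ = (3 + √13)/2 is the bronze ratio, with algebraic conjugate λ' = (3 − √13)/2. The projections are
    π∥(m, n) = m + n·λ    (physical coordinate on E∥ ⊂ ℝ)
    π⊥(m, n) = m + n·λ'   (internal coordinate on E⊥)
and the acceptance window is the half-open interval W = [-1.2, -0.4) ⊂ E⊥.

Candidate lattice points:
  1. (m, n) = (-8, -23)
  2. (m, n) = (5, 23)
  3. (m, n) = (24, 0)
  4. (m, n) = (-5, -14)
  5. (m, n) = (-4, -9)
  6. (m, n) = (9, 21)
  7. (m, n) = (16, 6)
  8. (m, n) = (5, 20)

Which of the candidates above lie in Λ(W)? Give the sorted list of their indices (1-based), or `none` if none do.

1, 4, 8

Compute λ' = (3−√13)/2 = -0.30278, so π⊥(m,n) = m -0.30278·n.
#1 (-8,-23): internal coord -8 + (-23)·λ' = -1.03616; -1.03616 ∈ [-1.2, -0.4) → IN Λ
#2 (5,23): internal coord 5 + (23)·λ' = -1.96384; -1.96384 ∉ [-1.2, -0.4) → out
#3 (24,0): internal coord 24 + (0)·λ' = +24.00000; +24.00000 ∉ [-1.2, -0.4) → out
#4 (-5,-14): internal coord -5 + (-14)·λ' = -0.76114; -0.76114 ∈ [-1.2, -0.4) → IN Λ
#5 (-4,-9): internal coord -4 + (-9)·λ' = -1.27502; -1.27502 ∉ [-1.2, -0.4) → out
#6 (9,21): internal coord 9 + (21)·λ' = +2.64171; +2.64171 ∉ [-1.2, -0.4) → out
#7 (16,6): internal coord 16 + (6)·λ' = +14.18335; +14.18335 ∉ [-1.2, -0.4) → out
#8 (5,20): internal coord 5 + (20)·λ' = -1.05551; -1.05551 ∈ [-1.2, -0.4) → IN Λ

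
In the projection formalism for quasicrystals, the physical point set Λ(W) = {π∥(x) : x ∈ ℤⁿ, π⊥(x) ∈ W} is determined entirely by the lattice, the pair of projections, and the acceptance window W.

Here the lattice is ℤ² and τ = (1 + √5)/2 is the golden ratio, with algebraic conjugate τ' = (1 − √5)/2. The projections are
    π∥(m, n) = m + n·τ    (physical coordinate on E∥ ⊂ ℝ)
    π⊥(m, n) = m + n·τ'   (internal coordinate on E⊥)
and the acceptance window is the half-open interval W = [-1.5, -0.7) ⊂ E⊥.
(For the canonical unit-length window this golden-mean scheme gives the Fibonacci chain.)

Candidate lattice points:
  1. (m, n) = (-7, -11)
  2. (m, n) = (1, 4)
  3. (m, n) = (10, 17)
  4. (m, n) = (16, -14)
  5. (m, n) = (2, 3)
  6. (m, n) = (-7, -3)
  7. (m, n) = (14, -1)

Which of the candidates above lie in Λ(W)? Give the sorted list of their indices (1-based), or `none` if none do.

2

Numerically τ ≈ 1.618034 and τ' = −1/τ ≈ -0.618034.
[1] lift (-7,-11): star map gives -0.201626; window check -1.5 ≤ -0.201626 < -0.7 is false → out
[2] lift (1,4): star map gives -1.472136; window check -1.5 ≤ -1.472136 < -0.7 is true → IN Λ
[3] lift (10,17): star map gives -0.506578; window check -1.5 ≤ -0.506578 < -0.7 is false → out
[4] lift (16,-14): star map gives 24.652476; window check -1.5 ≤ 24.652476 < -0.7 is false → out
[5] lift (2,3): star map gives 0.145898; window check -1.5 ≤ 0.145898 < -0.7 is false → out
[6] lift (-7,-3): star map gives -5.145898; window check -1.5 ≤ -5.145898 < -0.7 is false → out
[7] lift (14,-1): star map gives 14.618034; window check -1.5 ≤ 14.618034 < -0.7 is false → out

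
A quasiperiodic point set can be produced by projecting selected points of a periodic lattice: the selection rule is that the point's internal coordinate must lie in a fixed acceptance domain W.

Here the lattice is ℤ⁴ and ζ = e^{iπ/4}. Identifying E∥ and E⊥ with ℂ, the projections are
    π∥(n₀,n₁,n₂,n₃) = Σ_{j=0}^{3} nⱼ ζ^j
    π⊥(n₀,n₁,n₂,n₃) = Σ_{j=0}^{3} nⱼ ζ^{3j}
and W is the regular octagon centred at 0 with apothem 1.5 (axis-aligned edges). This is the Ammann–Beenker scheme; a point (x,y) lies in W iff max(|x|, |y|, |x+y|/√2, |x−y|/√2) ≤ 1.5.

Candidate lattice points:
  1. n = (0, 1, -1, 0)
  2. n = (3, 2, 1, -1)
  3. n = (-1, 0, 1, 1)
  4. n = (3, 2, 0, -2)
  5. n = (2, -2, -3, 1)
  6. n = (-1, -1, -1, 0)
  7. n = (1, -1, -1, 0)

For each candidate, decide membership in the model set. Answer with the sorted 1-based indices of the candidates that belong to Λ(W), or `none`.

With ζ = e^{iπ/4} the internal vectors are ζ^0,ζ^3,ζ^6,ζ^9.
#1 (0, 1, -1, 0): internal (-0.7071, 1.7071); octagon support 1.7071 vs apothem 1.5 → ∉ W
#2 (3, 2, 1, -1): internal (0.8787, -0.2929); octagon support 0.8787 vs apothem 1.5 → ∈ W
#3 (-1, 0, 1, 1): internal (-0.2929, -0.2929); octagon support 0.4142 vs apothem 1.5 → ∈ W
#4 (3, 2, 0, -2): internal (0.1716, 0.0000); octagon support 0.1716 vs apothem 1.5 → ∈ W
#5 (2, -2, -3, 1): internal (4.1213, 2.2929); octagon support 4.5355 vs apothem 1.5 → ∉ W
#6 (-1, -1, -1, 0): internal (-0.2929, 0.2929); octagon support 0.4142 vs apothem 1.5 → ∈ W
#7 (1, -1, -1, 0): internal (1.7071, 0.2929); octagon support 1.7071 vs apothem 1.5 → ∉ W

2, 3, 4, 6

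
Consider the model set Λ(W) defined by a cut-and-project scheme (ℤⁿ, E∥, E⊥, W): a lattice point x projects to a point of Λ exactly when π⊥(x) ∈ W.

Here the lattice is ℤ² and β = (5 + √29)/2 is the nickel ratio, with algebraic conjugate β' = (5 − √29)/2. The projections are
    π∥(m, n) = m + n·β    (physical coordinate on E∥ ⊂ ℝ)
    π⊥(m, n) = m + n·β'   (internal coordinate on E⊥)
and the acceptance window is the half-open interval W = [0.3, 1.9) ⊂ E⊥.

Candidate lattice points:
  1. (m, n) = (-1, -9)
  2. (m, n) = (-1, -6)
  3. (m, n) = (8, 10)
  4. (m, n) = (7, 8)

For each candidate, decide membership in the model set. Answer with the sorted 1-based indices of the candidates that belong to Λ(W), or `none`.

Numerically β ≈ 5.1926 and β' = −1/β ≈ -0.1926.
#1 (-1,-9): internal coord -1 + (-9)·β' = +0.7332; +0.7332 ∈ [0.3, 1.9) → IN Λ
#2 (-1,-6): internal coord -1 + (-6)·β' = +0.1555; +0.1555 ∉ [0.3, 1.9) → out
#3 (8,10): internal coord 8 + (10)·β' = +6.0742; +6.0742 ∉ [0.3, 1.9) → out
#4 (7,8): internal coord 7 + (8)·β' = +5.4593; +5.4593 ∉ [0.3, 1.9) → out

1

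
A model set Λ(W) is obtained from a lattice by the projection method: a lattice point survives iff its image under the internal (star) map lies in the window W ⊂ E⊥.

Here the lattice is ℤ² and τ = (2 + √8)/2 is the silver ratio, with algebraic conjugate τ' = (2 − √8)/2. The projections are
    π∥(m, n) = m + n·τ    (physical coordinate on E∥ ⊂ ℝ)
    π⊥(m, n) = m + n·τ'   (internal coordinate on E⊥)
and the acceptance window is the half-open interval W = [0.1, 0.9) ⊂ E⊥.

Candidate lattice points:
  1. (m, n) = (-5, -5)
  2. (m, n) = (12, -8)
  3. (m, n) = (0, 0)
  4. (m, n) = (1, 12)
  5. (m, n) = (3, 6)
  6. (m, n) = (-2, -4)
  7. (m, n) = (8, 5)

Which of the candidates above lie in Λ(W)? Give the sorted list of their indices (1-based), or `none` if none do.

Numerically τ ≈ 2.414214 and τ' = −1/τ ≈ -0.414214.
#1 (-5,-5): internal coord -5 + (-5)·τ' = -2.928932; -2.928932 ∉ [0.1, 0.9) → out
#2 (12,-8): internal coord 12 + (-8)·τ' = +15.313708; +15.313708 ∉ [0.1, 0.9) → out
#3 (0,0): internal coord 0 + (0)·τ' = +0.000000; +0.000000 ∉ [0.1, 0.9) → out
#4 (1,12): internal coord 1 + (12)·τ' = -3.970563; -3.970563 ∉ [0.1, 0.9) → out
#5 (3,6): internal coord 3 + (6)·τ' = +0.514719; +0.514719 ∈ [0.1, 0.9) → IN Λ
#6 (-2,-4): internal coord -2 + (-4)·τ' = -0.343146; -0.343146 ∉ [0.1, 0.9) → out
#7 (8,5): internal coord 8 + (5)·τ' = +5.928932; +5.928932 ∉ [0.1, 0.9) → out

5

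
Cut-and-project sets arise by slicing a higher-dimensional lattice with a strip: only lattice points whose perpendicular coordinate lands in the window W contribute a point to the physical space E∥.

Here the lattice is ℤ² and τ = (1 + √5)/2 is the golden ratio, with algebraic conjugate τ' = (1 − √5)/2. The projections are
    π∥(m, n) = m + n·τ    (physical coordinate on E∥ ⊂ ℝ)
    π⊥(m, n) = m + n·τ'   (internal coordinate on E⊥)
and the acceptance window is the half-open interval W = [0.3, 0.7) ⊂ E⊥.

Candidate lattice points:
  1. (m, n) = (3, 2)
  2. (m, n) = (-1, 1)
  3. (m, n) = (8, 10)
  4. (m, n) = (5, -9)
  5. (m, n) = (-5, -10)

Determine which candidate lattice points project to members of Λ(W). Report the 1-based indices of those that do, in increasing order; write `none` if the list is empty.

none

τ' = (1−√5)/2 ≈ -0.618034.
#1 (3,2): internal coord 3 + (2)·τ' = +1.763932; +1.763932 ∉ [0.3, 0.7) → out
#2 (-1,1): internal coord -1 + (1)·τ' = -1.618034; -1.618034 ∉ [0.3, 0.7) → out
#3 (8,10): internal coord 8 + (10)·τ' = +1.819660; +1.819660 ∉ [0.3, 0.7) → out
#4 (5,-9): internal coord 5 + (-9)·τ' = +10.562306; +10.562306 ∉ [0.3, 0.7) → out
#5 (-5,-10): internal coord -5 + (-10)·τ' = +1.180340; +1.180340 ∉ [0.3, 0.7) → out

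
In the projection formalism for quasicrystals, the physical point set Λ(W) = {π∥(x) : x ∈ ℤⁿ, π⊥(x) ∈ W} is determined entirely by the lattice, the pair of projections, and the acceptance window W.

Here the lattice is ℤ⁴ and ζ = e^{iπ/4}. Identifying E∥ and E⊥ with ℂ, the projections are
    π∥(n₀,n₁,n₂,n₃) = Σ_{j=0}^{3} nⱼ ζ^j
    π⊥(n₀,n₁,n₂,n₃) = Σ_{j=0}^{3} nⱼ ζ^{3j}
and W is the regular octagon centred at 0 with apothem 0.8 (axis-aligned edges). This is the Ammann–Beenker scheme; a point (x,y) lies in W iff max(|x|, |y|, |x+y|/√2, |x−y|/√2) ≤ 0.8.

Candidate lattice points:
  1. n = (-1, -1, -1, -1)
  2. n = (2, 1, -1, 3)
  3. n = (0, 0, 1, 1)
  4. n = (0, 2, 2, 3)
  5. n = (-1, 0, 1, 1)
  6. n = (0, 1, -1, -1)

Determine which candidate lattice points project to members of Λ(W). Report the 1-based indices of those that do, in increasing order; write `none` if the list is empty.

Internal map: ζ^{3j} for j=0..3 gives (1,0), (−√2/2,√2/2), (0,−1), (√2/2,√2/2).
#1 (-1, -1, -1, -1): internal (-1.00000, -0.41421); octagon support 1.00000 vs apothem 0.8 → ∉ W
#2 (2, 1, -1, 3): internal (3.41421, 3.82843); octagon support 5.12132 vs apothem 0.8 → ∉ W
#3 (0, 0, 1, 1): internal (0.70711, -0.29289); octagon support 0.70711 vs apothem 0.8 → ∈ W
#4 (0, 2, 2, 3): internal (0.70711, 1.53553); octagon support 1.58579 vs apothem 0.8 → ∉ W
#5 (-1, 0, 1, 1): internal (-0.29289, -0.29289); octagon support 0.41421 vs apothem 0.8 → ∈ W
#6 (0, 1, -1, -1): internal (-1.41421, 1.00000); octagon support 1.70711 vs apothem 0.8 → ∉ W

3, 5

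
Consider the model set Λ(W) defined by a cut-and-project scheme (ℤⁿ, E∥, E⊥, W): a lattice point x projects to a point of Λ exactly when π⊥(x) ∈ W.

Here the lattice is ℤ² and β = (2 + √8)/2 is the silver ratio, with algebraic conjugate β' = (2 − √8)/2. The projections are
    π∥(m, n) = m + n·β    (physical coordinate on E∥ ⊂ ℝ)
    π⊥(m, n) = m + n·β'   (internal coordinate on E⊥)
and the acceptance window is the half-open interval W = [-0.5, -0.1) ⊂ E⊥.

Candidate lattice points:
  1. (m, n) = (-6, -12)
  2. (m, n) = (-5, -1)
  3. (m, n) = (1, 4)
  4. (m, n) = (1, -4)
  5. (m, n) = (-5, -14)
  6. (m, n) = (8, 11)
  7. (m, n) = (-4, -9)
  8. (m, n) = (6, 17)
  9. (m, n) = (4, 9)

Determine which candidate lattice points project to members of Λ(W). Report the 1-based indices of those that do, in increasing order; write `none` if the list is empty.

7

Numerically β ≈ 2.4142 and β' = −1/β ≈ -0.4142.
[1] lift (-6,-12): star map gives -1.0294; window check -0.5 ≤ -1.0294 < -0.1 is false → out
[2] lift (-5,-1): star map gives -4.5858; window check -0.5 ≤ -4.5858 < -0.1 is false → out
[3] lift (1,4): star map gives -0.6569; window check -0.5 ≤ -0.6569 < -0.1 is false → out
[4] lift (1,-4): star map gives 2.6569; window check -0.5 ≤ 2.6569 < -0.1 is false → out
[5] lift (-5,-14): star map gives 0.7990; window check -0.5 ≤ 0.7990 < -0.1 is false → out
[6] lift (8,11): star map gives 3.4437; window check -0.5 ≤ 3.4437 < -0.1 is false → out
[7] lift (-4,-9): star map gives -0.2721; window check -0.5 ≤ -0.2721 < -0.1 is true → IN Λ
[8] lift (6,17): star map gives -1.0416; window check -0.5 ≤ -1.0416 < -0.1 is false → out
[9] lift (4,9): star map gives 0.2721; window check -0.5 ≤ 0.2721 < -0.1 is false → out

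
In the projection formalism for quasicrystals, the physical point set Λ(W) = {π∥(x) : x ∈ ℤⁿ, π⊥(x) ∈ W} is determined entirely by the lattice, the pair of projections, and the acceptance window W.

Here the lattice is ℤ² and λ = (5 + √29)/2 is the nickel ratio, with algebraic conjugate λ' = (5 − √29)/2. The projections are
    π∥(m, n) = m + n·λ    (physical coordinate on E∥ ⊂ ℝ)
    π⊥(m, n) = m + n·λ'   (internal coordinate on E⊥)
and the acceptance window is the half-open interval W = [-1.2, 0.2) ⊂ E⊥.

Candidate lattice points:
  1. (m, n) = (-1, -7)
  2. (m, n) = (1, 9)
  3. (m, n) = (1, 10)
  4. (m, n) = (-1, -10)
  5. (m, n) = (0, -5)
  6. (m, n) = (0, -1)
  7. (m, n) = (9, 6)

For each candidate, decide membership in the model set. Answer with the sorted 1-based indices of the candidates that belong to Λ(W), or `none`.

λ' = (5−√29)/2 ≈ -0.192582.
candidate 1: (m,n)=(-1,-7) → π∥ = -1-7·λ ≈ -37.348077, π⊥ = -1-7·λ' ≈ 0.348077 ∉ [-1.2, 0.2) ⇒ out
candidate 2: (m,n)=(1,9) → π∥ = 1+9·λ ≈ 47.733242, π⊥ = 1+9·λ' ≈ -0.733242 ∈ [-1.2, 0.2) ⇒ IN Λ
candidate 3: (m,n)=(1,10) → π∥ = 1+10·λ ≈ 52.925824, π⊥ = 1+10·λ' ≈ -0.925824 ∈ [-1.2, 0.2) ⇒ IN Λ
candidate 4: (m,n)=(-1,-10) → π∥ = -1-10·λ ≈ -52.925824, π⊥ = -1-10·λ' ≈ 0.925824 ∉ [-1.2, 0.2) ⇒ out
candidate 5: (m,n)=(0,-5) → π∥ = 0-5·λ ≈ -25.962912, π⊥ = 0-5·λ' ≈ 0.962912 ∉ [-1.2, 0.2) ⇒ out
candidate 6: (m,n)=(0,-1) → π∥ = 0-1·λ ≈ -5.192582, π⊥ = 0-1·λ' ≈ 0.192582 ∈ [-1.2, 0.2) ⇒ IN Λ
candidate 7: (m,n)=(9,6) → π∥ = 9+6·λ ≈ 40.155494, π⊥ = 9+6·λ' ≈ 7.844506 ∉ [-1.2, 0.2) ⇒ out

2, 3, 6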